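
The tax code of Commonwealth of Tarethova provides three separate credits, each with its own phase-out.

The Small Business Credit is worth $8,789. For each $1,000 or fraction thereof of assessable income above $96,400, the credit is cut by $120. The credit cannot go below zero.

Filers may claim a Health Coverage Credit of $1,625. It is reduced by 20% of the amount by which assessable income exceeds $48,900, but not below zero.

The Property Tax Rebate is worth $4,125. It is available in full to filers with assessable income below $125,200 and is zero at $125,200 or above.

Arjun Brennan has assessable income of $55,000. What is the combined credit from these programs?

Small Business Credit: $55,000 is at or below the $96,400 threshold, so the full $8,789 applies.
Health Coverage Credit: 20% of the $6,100 excess over $48,900 is $1,220; credit = $1,625 − $1,220 = $405.
Property Tax Rebate: $55,000 is below the $125,200 cutoff, so the full $4,125 applies.
Total: $8,789 + $405 + $4,125 = $13,319.

$13,319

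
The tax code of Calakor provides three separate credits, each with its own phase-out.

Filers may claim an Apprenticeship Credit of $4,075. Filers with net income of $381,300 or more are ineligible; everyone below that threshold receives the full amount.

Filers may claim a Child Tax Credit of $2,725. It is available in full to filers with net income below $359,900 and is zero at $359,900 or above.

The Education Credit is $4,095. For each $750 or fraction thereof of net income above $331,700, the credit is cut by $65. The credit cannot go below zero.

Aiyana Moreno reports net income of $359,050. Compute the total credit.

$8,490

Apprenticeship Credit: $359,050 is below the $381,300 cutoff, so the full $4,075 applies.
Child Tax Credit: $359,050 is below the $359,900 cutoff, so the full $2,725 applies.
Education Credit: income exceeds $331,700 by $27,350, which is 37 full-or-partial $750 increments; reduction = 37 × $65 = $2,405, leaving $1,690.
Total: $4,075 + $2,725 + $1,690 = $8,490.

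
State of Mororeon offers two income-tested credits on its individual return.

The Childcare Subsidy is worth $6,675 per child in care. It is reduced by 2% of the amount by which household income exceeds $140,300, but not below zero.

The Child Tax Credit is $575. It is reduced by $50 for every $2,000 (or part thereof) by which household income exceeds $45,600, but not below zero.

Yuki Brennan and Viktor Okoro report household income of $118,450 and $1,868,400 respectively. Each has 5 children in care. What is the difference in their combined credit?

Yuki ($118,450): Childcare Subsidy: base = 5 × $6,675 = $33,375. $118,450 is at or below the $140,300 threshold, so the full $33,375 applies. Child Tax Credit: income exceeds $45,600 by $72,850 → 37 increments × $50 = $1,850 ≥ base, so the credit is $0. total $33,375 + $0 = $33,375
Viktor ($1,868,400): Childcare Subsidy: base = 5 × $6,675 = $33,375. 2% of the $1,728,100 excess over $140,300 is $34,562 ≥ base, so the credit is $0. Child Tax Credit: income exceeds $45,600 by $1,822,800 → 912 increments × $50 = $45,600 ≥ base, so the credit is $0. total $0 + $0 = $0
Difference: |$33,375 − $0| = $33,375.

$33,375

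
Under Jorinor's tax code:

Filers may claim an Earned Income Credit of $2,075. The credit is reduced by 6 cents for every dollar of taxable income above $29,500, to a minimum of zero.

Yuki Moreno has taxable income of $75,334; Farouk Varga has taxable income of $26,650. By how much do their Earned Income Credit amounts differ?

$2,075

Yuki ($75,334): Earned Income Credit: 6% of the $45,834 excess over $29,500 is $2,750.04 ≥ base, so the credit is $0.
Farouk ($26,650): Earned Income Credit: $26,650 is at or below the $29,500 threshold, so the full $2,075 applies.
Difference: |$0 − $2,075| = $2,075.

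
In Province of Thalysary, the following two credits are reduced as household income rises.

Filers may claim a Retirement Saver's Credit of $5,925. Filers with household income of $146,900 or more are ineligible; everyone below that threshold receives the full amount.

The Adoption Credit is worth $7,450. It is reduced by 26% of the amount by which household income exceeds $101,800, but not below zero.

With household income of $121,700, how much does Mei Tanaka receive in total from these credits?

$8,201

Retirement Saver's Credit: $121,700 is below the $146,900 cutoff, so the full $5,925 applies.
Adoption Credit: 26% of the $19,900 excess over $101,800 is $5,174; credit = $7,450 − $5,174 = $2,276.
Total: $5,925 + $2,276 = $8,201.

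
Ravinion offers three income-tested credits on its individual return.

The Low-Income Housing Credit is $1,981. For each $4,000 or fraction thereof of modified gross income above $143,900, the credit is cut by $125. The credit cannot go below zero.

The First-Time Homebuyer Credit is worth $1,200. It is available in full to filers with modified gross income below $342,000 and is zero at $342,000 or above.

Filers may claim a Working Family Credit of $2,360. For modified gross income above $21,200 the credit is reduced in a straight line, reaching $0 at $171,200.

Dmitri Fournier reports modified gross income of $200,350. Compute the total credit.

$1,306

Low-Income Housing Credit: income exceeds $143,900 by $56,450, which is 15 full-or-partial $4,000 increments; reduction = 15 × $125 = $1,875, leaving $106.
First-Time Homebuyer Credit: $200,350 is below the $342,000 cutoff, so the full $1,200 applies.
Working Family Credit: $200,350 is at or above $171,200, so the credit is $0.
Total: $106 + $1,200 + $0 = $1,306.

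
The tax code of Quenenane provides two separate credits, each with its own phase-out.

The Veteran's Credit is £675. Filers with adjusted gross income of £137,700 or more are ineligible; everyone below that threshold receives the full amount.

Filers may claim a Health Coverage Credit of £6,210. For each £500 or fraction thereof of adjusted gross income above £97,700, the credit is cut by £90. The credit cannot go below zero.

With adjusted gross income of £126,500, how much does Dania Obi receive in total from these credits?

Veteran's Credit: £126,500 is below the £137,700 cutoff, so the full £675 applies.
Health Coverage Credit: income exceeds £97,700 by £28,800, which is 58 full-or-partial £500 increments; reduction = 58 × £90 = £5,220, leaving £990.
Total: £675 + £990 = £1,665.

£1,665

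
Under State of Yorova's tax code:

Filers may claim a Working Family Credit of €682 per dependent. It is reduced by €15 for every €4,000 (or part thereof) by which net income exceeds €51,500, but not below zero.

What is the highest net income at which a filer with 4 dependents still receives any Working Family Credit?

€775,500

Full credit = 4 × €682 = €2,728.
After 181 increments the reduction is 181 × €15 = €2,715, leaving €13; one more increment wipes it out. Increment 181 ends at excess 181 × €4,000 = €724,000, so the highest qualifying income is €51,500 + €724,000 = €775,500.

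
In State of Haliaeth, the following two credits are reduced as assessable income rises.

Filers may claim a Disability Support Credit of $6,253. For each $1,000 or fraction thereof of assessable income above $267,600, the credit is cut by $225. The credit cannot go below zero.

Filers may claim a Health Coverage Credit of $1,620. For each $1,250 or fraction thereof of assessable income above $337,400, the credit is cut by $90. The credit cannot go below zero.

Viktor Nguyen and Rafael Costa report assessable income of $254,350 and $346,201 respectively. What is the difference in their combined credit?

Viktor ($254,350): Disability Support Credit: $254,350 is at or below the $267,600 threshold, so the full $6,253 applies. Health Coverage Credit: $254,350 is at or below the $337,400 threshold, so the full $1,620 applies. total $6,253 + $1,620 = $7,873
Rafael ($346,201): Disability Support Credit: income exceeds $267,600 by $78,601 → 79 increments × $225 = $17,775 ≥ base, so the credit is $0. Health Coverage Credit: income exceeds $337,400 by $8,801, which is 8 full-or-partial $1,250 increments; reduction = 8 × $90 = $720, leaving $900. total $0 + $900 = $900
Difference: |$7,873 − $900| = $6,973.

$6,973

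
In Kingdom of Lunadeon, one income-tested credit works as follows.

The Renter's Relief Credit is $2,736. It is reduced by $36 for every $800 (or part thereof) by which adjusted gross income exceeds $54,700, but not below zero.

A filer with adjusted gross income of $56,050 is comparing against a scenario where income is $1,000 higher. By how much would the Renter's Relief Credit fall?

$36

At $56,050 — income exceeds $54,700 by $1,350, which is 2 full-or-partial $800 increments; reduction = 2 × $36 = $72, leaving $2,664.
At $57,050 — income exceeds $54,700 by $2,350, which is 3 full-or-partial $800 increments; reduction = 3 × $36 = $108, leaving $2,628.
Lost: $2,664 − $2,628 = $36.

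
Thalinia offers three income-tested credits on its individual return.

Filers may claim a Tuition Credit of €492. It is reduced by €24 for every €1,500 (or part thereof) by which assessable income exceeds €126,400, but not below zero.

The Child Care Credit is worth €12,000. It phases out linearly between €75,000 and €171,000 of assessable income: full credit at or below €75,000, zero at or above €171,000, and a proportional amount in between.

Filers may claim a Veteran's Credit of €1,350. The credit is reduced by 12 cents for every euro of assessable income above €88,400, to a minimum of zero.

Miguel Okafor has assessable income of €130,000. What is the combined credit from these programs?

€5,545

Tuition Credit: income exceeds €126,400 by €3,600, which is 3 full-or-partial €1,500 increments; reduction = 3 × €24 = €72, leaving €420.
Child Care Credit: €130,000 is €55,000 into a €96,000 phase-out range, leaving 41,000/96,000 of the credit: €12,000 × 41,000/96,000 = €5,125.
Veteran's Credit: 12% of the €41,600 excess over €88,400 is €4,992 ≥ base, so the credit is €0.
Total: €420 + €5,125 + €0 = €5,545.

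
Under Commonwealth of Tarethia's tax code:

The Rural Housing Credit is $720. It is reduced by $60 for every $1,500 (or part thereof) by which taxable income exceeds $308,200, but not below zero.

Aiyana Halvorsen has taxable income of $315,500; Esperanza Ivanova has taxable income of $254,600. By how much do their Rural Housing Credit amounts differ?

$300

Aiyana ($315,500): Rural Housing Credit: income exceeds $308,200 by $7,300, which is 5 full-or-partial $1,500 increments; reduction = 5 × $60 = $300, leaving $420.
Esperanza ($254,600): Rural Housing Credit: $254,600 is at or below the $308,200 threshold, so the full $720 applies.
Difference: |$420 − $720| = $300.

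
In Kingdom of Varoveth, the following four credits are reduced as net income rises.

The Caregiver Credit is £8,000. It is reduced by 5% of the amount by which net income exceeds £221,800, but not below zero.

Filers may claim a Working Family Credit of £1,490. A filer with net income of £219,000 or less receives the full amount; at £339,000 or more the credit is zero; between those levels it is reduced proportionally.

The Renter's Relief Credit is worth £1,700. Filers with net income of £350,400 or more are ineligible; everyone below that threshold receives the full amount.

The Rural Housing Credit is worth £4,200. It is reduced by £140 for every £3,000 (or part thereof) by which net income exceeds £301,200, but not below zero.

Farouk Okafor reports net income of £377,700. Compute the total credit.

Caregiver Credit: 5% of the £155,900 excess over £221,800 is £7,795; credit = £8,000 − £7,795 = £205.
Working Family Credit: £377,700 is at or above £339,000, so the credit is £0.
Renter's Relief Credit: £377,700 meets or exceeds the £350,400 cutoff, so the credit is £0.
Rural Housing Credit: income exceeds £301,200 by £76,500, which is 26 full-or-partial £3,000 increments; reduction = 26 × £140 = £3,640, leaving £560.
Total: £205 + £0 + £0 + £560 = £765.

£765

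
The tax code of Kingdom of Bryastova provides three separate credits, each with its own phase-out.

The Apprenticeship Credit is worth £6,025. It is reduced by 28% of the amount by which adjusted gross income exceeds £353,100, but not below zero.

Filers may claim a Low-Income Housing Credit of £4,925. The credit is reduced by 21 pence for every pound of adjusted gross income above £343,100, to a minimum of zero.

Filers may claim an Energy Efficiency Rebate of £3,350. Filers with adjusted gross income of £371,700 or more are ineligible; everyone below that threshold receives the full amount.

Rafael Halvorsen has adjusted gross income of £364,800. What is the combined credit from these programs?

Apprenticeship Credit: 28% of the £11,700 excess over £353,100 is £3,276; credit = £6,025 − £3,276 = £2,749.
Low-Income Housing Credit: 21% of the £21,700 excess over £343,100 is £4,557; credit = £4,925 − £4,557 = £368.
Energy Efficiency Rebate: £364,800 is below the £371,700 cutoff, so the full £3,350 applies.
Total: £2,749 + £368 + £3,350 = £6,467.

£6,467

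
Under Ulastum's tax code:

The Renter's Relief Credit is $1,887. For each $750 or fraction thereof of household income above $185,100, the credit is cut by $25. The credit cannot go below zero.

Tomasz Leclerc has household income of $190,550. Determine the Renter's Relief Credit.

Renter's Relief Credit: income exceeds $185,100 by $5,450, which is 8 full-or-partial $750 increments; reduction = 8 × $25 = $200, leaving $1,687.

$1,687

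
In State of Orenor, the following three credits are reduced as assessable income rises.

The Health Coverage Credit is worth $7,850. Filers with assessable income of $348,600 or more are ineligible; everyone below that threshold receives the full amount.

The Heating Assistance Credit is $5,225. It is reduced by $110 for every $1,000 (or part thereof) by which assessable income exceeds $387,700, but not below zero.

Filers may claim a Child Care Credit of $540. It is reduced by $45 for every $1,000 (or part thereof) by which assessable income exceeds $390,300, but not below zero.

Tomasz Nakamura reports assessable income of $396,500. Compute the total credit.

$4,460

Health Coverage Credit: $396,500 meets or exceeds the $348,600 cutoff, so the credit is $0.
Heating Assistance Credit: income exceeds $387,700 by $8,800, which is 9 full-or-partial $1,000 increments; reduction = 9 × $110 = $990, leaving $4,235.
Child Care Credit: income exceeds $390,300 by $6,200, which is 7 full-or-partial $1,000 increments; reduction = 7 × $45 = $315, leaving $225.
Total: $0 + $4,235 + $225 = $4,460.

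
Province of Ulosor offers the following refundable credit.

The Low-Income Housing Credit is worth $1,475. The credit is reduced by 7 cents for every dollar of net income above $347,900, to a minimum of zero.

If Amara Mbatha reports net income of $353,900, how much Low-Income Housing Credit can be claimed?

$1,055

Low-Income Housing Credit: 7% of the $6,000 excess over $347,900 is $420; credit = $1,475 − $420 = $1,055.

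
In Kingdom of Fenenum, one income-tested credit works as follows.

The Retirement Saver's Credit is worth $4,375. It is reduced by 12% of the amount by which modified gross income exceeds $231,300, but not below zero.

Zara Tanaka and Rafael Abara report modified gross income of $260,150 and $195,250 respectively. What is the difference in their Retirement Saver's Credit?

$3,462

Zara ($260,150): Retirement Saver's Credit: 12% of the $28,850 excess over $231,300 is $3,462; credit = $4,375 − $3,462 = $913.
Rafael ($195,250): Retirement Saver's Credit: $195,250 is at or below the $231,300 threshold, so the full $4,375 applies.
Difference: |$913 − $4,375| = $3,462.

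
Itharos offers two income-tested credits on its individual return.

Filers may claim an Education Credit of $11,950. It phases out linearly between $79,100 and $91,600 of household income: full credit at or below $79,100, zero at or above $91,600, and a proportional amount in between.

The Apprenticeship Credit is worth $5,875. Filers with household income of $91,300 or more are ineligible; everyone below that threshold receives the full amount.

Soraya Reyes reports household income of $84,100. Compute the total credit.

Education Credit: $84,100 is $5,000 into a $12,500 phase-out range, leaving 7,500/12,500 of the credit: $11,950 × 7,500/12,500 = $7,170.
Apprenticeship Credit: $84,100 is below the $91,300 cutoff, so the full $5,875 applies.
Total: $7,170 + $5,875 = $13,045.

$13,045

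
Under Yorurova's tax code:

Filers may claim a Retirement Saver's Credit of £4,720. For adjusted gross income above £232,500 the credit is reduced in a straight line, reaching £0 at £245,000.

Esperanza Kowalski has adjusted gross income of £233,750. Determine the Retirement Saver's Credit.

£4,248

Retirement Saver's Credit: £233,750 is £1,250 into a £12,500 phase-out range, leaving 11,250/12,500 of the credit: £4,720 × 11,250/12,500 = £4,248.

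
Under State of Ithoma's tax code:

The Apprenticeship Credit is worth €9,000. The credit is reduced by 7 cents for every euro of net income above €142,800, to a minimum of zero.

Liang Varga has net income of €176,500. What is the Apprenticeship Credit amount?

€6,641

Apprenticeship Credit: 7% of the €33,700 excess over €142,800 is €2,359; credit = €9,000 − €2,359 = €6,641.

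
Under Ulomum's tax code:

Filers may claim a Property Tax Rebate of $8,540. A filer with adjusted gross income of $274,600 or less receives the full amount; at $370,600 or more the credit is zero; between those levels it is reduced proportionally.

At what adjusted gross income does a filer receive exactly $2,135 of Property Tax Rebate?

$346,600

$2,135 is 2,135/8,540 of the full $8,540, so 6,405/8,540 of the $96,000 range has been used: income = $274,600 + $96,000 × 6,405/8,540 = $346,600.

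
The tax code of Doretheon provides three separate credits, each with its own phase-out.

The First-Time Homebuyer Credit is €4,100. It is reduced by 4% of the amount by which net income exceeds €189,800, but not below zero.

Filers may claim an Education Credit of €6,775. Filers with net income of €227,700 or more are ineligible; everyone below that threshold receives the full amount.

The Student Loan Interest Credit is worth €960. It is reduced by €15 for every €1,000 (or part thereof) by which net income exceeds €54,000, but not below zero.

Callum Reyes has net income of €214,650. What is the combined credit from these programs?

First-Time Homebuyer Credit: 4% of the €24,850 excess over €189,800 is €994; credit = €4,100 − €994 = €3,106.
Education Credit: €214,650 is below the €227,700 cutoff, so the full €6,775 applies.
Student Loan Interest Credit: income exceeds €54,000 by €160,650 → 161 increments × €15 = €2,415 ≥ base, so the credit is €0.
Total: €3,106 + €6,775 + €0 = €9,881.

€9,881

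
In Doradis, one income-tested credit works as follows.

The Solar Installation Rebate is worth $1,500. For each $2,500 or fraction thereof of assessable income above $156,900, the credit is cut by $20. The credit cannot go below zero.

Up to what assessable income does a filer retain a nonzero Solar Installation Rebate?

After 74 increments the reduction is 74 × $20 = $1,480, leaving $20; one more increment wipes it out. Increment 74 ends at excess 74 × $2,500 = $185,000, so the highest qualifying income is $156,900 + $185,000 = $341,900.

$341,900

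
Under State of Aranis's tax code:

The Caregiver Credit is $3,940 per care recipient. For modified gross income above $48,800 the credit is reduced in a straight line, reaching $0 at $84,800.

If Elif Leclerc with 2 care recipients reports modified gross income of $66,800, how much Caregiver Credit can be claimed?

Caregiver Credit: base = 2 × $3,940 = $7,880. $66,800 is $18,000 into a $36,000 phase-out range, leaving 18,000/36,000 of the credit: $7,880 × 18,000/36,000 = $3,940.

$3,940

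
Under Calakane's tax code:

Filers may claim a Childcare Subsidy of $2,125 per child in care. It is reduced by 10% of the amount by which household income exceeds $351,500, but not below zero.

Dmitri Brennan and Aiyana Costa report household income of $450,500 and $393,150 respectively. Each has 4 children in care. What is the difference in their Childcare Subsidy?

Dmitri ($450,500): Childcare Subsidy: base = 4 × $2,125 = $8,500. 10% of the $99,000 excess over $351,500 is $9,900 ≥ base, so the credit is $0.
Aiyana ($393,150): Childcare Subsidy: base = 4 × $2,125 = $8,500. 10% of the $41,650 excess over $351,500 is $4,165; credit = $8,500 − $4,165 = $4,335.
Difference: |$0 − $4,335| = $4,335.

$4,335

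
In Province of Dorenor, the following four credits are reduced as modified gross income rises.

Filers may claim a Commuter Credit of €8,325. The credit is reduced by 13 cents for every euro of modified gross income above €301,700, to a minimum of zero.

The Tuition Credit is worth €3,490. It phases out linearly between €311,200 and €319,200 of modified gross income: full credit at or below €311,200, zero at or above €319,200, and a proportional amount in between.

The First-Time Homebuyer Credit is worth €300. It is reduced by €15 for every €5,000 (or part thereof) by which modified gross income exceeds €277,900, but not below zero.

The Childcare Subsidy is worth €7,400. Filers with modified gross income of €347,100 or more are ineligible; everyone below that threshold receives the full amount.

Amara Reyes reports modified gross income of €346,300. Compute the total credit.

Commuter Credit: 13% of the €44,600 excess over €301,700 is €5,798; credit = €8,325 − €5,798 = €2,527.
Tuition Credit: €346,300 is at or above €319,200, so the credit is €0.
First-Time Homebuyer Credit: income exceeds €277,900 by €68,400, which is 14 full-or-partial €5,000 increments; reduction = 14 × €15 = €210, leaving €90.
Childcare Subsidy: €346,300 is below the €347,100 cutoff, so the full €7,400 applies.
Total: €2,527 + €0 + €90 + €7,400 = €10,017.

€10,017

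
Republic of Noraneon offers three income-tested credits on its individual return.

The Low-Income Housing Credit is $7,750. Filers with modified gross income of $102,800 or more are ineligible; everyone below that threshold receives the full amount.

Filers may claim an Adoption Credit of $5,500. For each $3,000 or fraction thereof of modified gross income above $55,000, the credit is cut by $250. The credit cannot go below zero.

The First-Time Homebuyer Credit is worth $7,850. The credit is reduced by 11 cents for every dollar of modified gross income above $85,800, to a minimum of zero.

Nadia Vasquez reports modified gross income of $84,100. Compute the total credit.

$18,600

Low-Income Housing Credit: $84,100 is below the $102,800 cutoff, so the full $7,750 applies.
Adoption Credit: income exceeds $55,000 by $29,100, which is 10 full-or-partial $3,000 increments; reduction = 10 × $250 = $2,500, leaving $3,000.
First-Time Homebuyer Credit: $84,100 is at or below the $85,800 threshold, so the full $7,850 applies.
Total: $7,750 + $3,000 + $7,850 = $18,600.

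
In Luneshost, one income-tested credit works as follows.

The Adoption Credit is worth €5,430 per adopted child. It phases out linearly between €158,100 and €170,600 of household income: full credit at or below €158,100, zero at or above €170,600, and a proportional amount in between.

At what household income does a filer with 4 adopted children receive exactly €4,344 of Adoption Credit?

€168,100

Full credit = 4 × €5,430 = €21,720.
€4,344 is 4,344/21,720 of the full €21,720, so 17,376/21,720 of the €12,500 range has been used: income = €158,100 + €12,500 × 17,376/21,720 = €168,100.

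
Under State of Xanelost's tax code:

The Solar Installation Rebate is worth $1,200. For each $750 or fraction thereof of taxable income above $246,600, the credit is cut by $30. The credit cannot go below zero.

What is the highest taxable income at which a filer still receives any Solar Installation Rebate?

$275,850

After 39 increments the reduction is 39 × $30 = $1,170, leaving $30; one more increment wipes it out. Increment 39 ends at excess 39 × $750 = $29,250, so the highest qualifying income is $246,600 + $29,250 = $275,850.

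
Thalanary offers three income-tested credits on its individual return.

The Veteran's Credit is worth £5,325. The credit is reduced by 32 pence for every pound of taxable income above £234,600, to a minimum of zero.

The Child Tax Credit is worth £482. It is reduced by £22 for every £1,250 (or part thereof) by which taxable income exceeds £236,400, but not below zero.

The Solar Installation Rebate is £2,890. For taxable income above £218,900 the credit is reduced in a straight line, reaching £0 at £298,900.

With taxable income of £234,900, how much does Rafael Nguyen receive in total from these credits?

£8,023

Veteran's Credit: 32% of the £300 excess over £234,600 is £96; credit = £5,325 − £96 = £5,229.
Child Tax Credit: £234,900 is at or below the £236,400 threshold, so the full £482 applies.
Solar Installation Rebate: £234,900 is £16,000 into a £80,000 phase-out range, leaving 64,000/80,000 of the credit: £2,890 × 64,000/80,000 = £2,312.
Total: £5,229 + £482 + £2,312 = £8,023.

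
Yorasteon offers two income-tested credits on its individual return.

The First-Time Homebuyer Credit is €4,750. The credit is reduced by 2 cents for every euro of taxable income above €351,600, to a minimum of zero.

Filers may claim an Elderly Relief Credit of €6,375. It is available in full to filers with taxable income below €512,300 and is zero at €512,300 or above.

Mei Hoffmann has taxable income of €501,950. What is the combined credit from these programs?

First-Time Homebuyer Credit: 2% of the €150,350 excess over €351,600 is €3,007; credit = €4,750 − €3,007 = €1,743.
Elderly Relief Credit: €501,950 is below the €512,300 cutoff, so the full €6,375 applies.
Total: €1,743 + €6,375 = €8,118.

€8,118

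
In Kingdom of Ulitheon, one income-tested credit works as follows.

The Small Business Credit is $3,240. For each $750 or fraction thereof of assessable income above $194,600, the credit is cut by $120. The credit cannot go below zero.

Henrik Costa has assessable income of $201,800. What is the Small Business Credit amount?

$2,040

Small Business Credit: income exceeds $194,600 by $7,200, which is 10 full-or-partial $750 increments; reduction = 10 × $120 = $1,200, leaving $2,040.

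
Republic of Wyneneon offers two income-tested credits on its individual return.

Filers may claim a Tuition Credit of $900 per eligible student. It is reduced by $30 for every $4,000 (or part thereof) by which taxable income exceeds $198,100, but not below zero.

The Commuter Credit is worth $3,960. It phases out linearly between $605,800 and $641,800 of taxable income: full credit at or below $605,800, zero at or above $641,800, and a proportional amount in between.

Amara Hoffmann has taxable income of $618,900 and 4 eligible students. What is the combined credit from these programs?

$2,939

Tuition Credit: base = 4 × $900 = $3,600. income exceeds $198,100 by $420,800, which is 106 full-or-partial $4,000 increments; reduction = 106 × $30 = $3,180, leaving $420.
Commuter Credit: $618,900 is $13,100 into a $36,000 phase-out range, leaving 22,900/36,000 of the credit: $3,960 × 22,900/36,000 = $2,519.
Total: $420 + $2,519 = $2,939.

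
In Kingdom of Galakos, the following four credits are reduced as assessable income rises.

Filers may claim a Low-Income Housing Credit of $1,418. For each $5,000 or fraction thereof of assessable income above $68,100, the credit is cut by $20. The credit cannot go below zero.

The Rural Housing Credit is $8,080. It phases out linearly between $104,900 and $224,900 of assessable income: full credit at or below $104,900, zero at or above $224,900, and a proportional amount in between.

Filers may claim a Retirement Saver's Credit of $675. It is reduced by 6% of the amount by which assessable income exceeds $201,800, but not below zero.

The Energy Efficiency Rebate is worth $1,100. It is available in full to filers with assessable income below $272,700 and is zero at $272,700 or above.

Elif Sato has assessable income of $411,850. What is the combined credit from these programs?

$38

Low-Income Housing Credit: income exceeds $68,100 by $343,750, which is 69 full-or-partial $5,000 increments; reduction = 69 × $20 = $1,380, leaving $38.
Rural Housing Credit: $411,850 is at or above $224,900, so the credit is $0.
Retirement Saver's Credit: 6% of the $210,050 excess over $201,800 is $12,603 ≥ base, so the credit is $0.
Energy Efficiency Rebate: $411,850 meets or exceeds the $272,700 cutoff, so the credit is $0.
Total: $38 + $0 + $0 + $0 = $38.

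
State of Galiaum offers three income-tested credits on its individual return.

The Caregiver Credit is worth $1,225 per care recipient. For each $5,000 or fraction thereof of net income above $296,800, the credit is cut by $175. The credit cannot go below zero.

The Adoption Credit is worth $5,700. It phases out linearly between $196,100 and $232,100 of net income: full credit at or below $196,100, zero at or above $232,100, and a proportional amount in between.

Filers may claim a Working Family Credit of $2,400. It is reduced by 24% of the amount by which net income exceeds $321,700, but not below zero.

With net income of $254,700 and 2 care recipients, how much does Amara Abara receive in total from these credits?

Caregiver Credit: base = 2 × $1,225 = $2,450. $254,700 is at or below the $296,800 threshold, so the full $2,450 applies.
Adoption Credit: $254,700 is at or above $232,100, so the credit is $0.
Working Family Credit: $254,700 is at or below the $321,700 threshold, so the full $2,400 applies.
Total: $2,450 + $0 + $2,400 = $4,850.

$4,850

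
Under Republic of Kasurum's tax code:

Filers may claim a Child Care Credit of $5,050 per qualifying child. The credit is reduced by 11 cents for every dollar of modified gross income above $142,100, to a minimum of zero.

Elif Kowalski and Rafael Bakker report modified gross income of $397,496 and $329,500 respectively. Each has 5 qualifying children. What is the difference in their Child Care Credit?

Elif ($397,496): Child Care Credit: base = 5 × $5,050 = $25,250. 11% of the $255,396 excess over $142,100 is $28,093.56 ≥ base, so the credit is $0.
Rafael ($329,500): Child Care Credit: base = 5 × $5,050 = $25,250. 11% of the $187,400 excess over $142,100 is $20,614; credit = $25,250 − $20,614 = $4,636.
Difference: |$0 − $4,636| = $4,636.

$4,636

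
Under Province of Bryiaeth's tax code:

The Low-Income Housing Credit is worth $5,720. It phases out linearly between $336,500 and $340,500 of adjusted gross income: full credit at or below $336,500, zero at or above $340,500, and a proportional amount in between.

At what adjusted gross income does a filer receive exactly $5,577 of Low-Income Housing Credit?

$5,577 is 5,577/5,720 of the full $5,720, so 143/5,720 of the $4,000 range has been used: income = $336,500 + $4,000 × 143/5,720 = $336,600.

$336,600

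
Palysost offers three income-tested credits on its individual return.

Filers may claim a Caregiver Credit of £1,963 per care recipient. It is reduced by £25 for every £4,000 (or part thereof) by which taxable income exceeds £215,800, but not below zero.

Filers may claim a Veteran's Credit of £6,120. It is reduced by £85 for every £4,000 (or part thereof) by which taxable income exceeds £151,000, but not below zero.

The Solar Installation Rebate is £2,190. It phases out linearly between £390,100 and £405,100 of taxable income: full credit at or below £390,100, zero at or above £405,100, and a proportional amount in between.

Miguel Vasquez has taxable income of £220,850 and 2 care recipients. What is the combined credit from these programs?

Caregiver Credit: base = 2 × £1,963 = £3,926. income exceeds £215,800 by £5,050, which is 2 full-or-partial £4,000 increments; reduction = 2 × £25 = £50, leaving £3,876.
Veteran's Credit: income exceeds £151,000 by £69,850, which is 18 full-or-partial £4,000 increments; reduction = 18 × £85 = £1,530, leaving £4,590.
Solar Installation Rebate: £220,850 is at or below the £390,100 threshold, so the full £2,190 applies.
Total: £3,876 + £4,590 + £2,190 = £10,656.

£10,656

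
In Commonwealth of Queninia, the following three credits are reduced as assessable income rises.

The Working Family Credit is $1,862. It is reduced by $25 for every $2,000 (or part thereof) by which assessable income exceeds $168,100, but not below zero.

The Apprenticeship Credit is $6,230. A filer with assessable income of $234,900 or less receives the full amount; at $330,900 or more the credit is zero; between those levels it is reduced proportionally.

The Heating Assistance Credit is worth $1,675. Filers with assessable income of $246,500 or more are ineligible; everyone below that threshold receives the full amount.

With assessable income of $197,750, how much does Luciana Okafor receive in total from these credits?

Working Family Credit: income exceeds $168,100 by $29,650, which is 15 full-or-partial $2,000 increments; reduction = 15 × $25 = $375, leaving $1,487.
Apprenticeship Credit: $197,750 is at or below the $234,900 threshold, so the full $6,230 applies.
Heating Assistance Credit: $197,750 is below the $246,500 cutoff, so the full $1,675 applies.
Total: $1,487 + $6,230 + $1,675 = $9,392.

$9,392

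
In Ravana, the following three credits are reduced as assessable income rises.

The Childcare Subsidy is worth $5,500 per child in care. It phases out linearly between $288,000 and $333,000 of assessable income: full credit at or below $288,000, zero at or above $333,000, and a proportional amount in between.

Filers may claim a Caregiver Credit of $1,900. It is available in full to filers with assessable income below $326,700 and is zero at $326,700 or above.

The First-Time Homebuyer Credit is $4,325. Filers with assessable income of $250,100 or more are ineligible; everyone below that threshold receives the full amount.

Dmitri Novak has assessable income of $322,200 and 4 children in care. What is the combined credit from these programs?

$7,180

Childcare Subsidy: base = 4 × $5,500 = $22,000. $322,200 is $34,200 into a $45,000 phase-out range, leaving 10,800/45,000 of the credit: $22,000 × 10,800/45,000 = $5,280.
Caregiver Credit: $322,200 is below the $326,700 cutoff, so the full $1,900 applies.
First-Time Homebuyer Credit: $322,200 meets or exceeds the $250,100 cutoff, so the credit is $0.
Total: $5,280 + $1,900 + $0 = $7,180.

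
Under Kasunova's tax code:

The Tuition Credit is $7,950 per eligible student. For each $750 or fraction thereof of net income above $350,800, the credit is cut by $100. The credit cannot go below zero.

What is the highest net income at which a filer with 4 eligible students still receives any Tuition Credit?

$588,550

Full credit = 4 × $7,950 = $31,800.
After 317 increments the reduction is 317 × $100 = $31,700, leaving $100; one more increment wipes it out. Increment 317 ends at excess 317 × $750 = $237,750, so the highest qualifying income is $350,800 + $237,750 = $588,550.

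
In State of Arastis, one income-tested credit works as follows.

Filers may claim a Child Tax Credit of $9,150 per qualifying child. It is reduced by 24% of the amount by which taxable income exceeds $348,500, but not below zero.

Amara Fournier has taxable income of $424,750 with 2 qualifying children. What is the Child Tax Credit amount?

Child Tax Credit: base = 2 × $9,150 = $18,300. 24% of the $76,250 excess over $348,500 is $18,300 ≥ base, so the credit is $0.

$0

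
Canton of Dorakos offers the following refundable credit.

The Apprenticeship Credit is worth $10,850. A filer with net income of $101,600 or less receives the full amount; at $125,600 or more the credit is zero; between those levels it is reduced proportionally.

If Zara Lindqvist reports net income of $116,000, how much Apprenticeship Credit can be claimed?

$4,340

Apprenticeship Credit: $116,000 is $14,400 into a $24,000 phase-out range, leaving 9,600/24,000 of the credit: $10,850 × 9,600/24,000 = $4,340.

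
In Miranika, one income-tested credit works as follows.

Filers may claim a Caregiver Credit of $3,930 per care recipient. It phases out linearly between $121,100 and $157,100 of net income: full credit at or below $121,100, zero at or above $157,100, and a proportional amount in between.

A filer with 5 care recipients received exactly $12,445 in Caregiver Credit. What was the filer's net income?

Full credit = 5 × $3,930 = $19,650.
$12,445 is 12,445/19,650 of the full $19,650, so 7,205/19,650 of the $36,000 range has been used: income = $121,100 + $36,000 × 7,205/19,650 = $134,300.

$134,300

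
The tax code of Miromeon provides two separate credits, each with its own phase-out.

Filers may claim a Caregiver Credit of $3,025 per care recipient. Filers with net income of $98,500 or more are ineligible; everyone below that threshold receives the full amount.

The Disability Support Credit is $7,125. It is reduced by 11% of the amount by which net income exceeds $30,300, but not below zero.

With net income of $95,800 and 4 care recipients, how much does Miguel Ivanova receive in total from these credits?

$12,100

Caregiver Credit: base = 4 × $3,025 = $12,100. $95,800 is below the $98,500 cutoff, so the full $12,100 applies.
Disability Support Credit: 11% of the $65,500 excess over $30,300 is $7,205 ≥ base, so the credit is $0.
Total: $12,100 + $0 = $12,100.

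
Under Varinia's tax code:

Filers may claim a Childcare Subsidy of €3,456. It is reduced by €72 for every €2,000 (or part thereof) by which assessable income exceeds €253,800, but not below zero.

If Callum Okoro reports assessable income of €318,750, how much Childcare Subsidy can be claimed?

€1,080

Childcare Subsidy: income exceeds €253,800 by €64,950, which is 33 full-or-partial €2,000 increments; reduction = 33 × €72 = €2,376, leaving €1,080.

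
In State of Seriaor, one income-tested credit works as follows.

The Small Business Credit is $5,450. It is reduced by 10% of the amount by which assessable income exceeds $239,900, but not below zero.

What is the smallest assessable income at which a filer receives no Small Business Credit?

$294,400

The credit falls by 10% of each dollar above $239,900, so it reaches zero when the excess is $5,450 / 10% = $54,500: income = $239,900 + $54,500 = $294,400.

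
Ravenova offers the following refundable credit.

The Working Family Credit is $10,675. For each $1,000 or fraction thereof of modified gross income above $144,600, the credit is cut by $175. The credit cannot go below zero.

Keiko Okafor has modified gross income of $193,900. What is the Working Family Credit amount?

$1,925

Working Family Credit: income exceeds $144,600 by $49,300, which is 50 full-or-partial $1,000 increments; reduction = 50 × $175 = $8,750, leaving $1,925.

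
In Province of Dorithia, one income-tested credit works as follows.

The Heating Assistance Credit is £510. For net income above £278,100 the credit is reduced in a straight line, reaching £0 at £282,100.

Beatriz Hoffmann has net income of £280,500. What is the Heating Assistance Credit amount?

Heating Assistance Credit: £280,500 is £2,400 into a £4,000 phase-out range, leaving 1,600/4,000 of the credit: £510 × 1,600/4,000 = £204.

£204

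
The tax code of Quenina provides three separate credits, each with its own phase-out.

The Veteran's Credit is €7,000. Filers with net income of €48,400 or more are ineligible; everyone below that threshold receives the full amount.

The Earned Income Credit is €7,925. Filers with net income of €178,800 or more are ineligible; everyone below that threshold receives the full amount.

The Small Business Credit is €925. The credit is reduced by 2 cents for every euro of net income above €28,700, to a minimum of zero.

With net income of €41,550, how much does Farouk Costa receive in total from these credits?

€15,593

Veteran's Credit: €41,550 is below the €48,400 cutoff, so the full €7,000 applies.
Earned Income Credit: €41,550 is below the €178,800 cutoff, so the full €7,925 applies.
Small Business Credit: 2% of the €12,850 excess over €28,700 is €257; credit = €925 − €257 = €668.
Total: €7,000 + €7,925 + €668 = €15,593.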